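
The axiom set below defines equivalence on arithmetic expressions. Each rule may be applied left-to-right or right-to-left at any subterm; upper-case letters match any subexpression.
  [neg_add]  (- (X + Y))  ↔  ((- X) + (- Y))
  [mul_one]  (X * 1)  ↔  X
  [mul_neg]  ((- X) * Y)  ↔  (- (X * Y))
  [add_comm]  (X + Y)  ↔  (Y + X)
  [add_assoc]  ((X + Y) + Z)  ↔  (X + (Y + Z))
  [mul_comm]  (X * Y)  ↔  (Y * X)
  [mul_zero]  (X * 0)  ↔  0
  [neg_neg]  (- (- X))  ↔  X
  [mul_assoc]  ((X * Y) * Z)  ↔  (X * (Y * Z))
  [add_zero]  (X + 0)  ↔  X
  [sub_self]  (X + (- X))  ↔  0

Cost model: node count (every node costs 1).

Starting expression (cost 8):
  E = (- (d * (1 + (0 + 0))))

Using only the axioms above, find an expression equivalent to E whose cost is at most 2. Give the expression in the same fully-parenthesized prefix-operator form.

(- d)   [cost 2]

(1) (0 + 0)  =[add_zero →]=  0    ⊢ (- (d * (1 + 0)))
(2) (1 + 0)  =[add_zero →]=  1    ⊢ (- (d * 1))
(3) (d * 1)  =[mul_one →]=  d    ⊢ cost 2, within 2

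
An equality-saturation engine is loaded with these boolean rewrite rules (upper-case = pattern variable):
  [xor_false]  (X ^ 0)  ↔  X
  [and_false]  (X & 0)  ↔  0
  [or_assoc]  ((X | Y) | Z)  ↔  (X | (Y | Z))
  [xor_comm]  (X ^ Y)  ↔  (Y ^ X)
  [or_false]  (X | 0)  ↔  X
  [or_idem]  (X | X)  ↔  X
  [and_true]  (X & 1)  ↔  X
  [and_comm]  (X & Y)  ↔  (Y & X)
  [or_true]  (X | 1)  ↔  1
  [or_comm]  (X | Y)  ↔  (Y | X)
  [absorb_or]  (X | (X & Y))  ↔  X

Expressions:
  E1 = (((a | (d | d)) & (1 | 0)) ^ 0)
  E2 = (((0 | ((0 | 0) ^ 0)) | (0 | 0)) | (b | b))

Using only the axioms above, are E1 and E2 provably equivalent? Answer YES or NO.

NO

Every axiom is a valid identity, so a rewrite proof would force E1 and E2 to agree under every assignment.
At a=0, b=0, d=1: E1 = 1 but E2 = 0; they differ, so no derivation exists.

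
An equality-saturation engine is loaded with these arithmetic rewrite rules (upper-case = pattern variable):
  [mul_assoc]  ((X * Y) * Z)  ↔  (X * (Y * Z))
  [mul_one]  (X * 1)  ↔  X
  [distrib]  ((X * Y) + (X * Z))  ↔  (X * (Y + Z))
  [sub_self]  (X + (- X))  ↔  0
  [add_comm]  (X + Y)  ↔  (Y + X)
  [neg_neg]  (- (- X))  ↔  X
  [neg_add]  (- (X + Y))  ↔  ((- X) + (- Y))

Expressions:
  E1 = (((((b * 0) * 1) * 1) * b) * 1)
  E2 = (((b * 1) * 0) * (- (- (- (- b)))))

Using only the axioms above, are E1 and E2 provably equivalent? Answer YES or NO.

1. [mul_one →] (((b * 0) * 1) * 1)  →  ((b * 0) * 1);  E1 = ((((b * 0) * 1) * b) * 1)
2. [mul_one →] ((((b * 0) * 1) * b) * 1)  →  (((b * 0) * 1) * b)
3. [mul_one →] ((b * 0) * 1)  →  (b * 0);  E1 = ((b * 0) * b)
4. [neg_neg ←] b  →  (- (- b));  E1 = ((b * 0) * (- (- b)))
5. [mul_one ←] b  →  (b * 1);  E1 = (((b * 1) * 0) * (- (- b)))
6. [neg_neg ←] (- (- b))  →  (- (- (- (- b))));  this is E2

YES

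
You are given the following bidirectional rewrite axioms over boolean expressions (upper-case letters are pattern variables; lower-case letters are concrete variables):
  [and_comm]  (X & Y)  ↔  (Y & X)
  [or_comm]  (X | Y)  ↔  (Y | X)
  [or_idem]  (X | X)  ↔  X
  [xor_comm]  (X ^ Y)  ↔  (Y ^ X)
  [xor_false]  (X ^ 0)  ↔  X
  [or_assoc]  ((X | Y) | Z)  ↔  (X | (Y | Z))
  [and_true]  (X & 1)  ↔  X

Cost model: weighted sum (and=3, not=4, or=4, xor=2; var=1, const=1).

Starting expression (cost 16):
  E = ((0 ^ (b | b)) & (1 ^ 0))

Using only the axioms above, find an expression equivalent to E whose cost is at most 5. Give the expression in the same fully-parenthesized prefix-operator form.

(1) (b | b)  =[or_idem →]=  b    ⊢ ((0 ^ b) & (1 ^ 0))
(2) (1 ^ 0)  =[xor_false →]=  1    ⊢ ((0 ^ b) & 1)
(3) (0 ^ b)  =[xor_comm →]=  (b ^ 0)    ⊢ ((b ^ 0) & 1)
(4) (b ^ 0)  =[xor_false →]=  b    ⊢ cost 5, within 5

(b & 1)   [cost 5]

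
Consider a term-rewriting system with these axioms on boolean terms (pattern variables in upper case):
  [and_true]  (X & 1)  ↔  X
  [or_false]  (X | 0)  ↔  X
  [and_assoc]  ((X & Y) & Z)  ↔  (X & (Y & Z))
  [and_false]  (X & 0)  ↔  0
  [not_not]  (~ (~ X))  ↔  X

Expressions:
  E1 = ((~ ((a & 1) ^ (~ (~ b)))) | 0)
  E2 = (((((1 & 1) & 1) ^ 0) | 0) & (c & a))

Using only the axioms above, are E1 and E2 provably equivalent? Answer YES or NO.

NO

Every axiom is a valid identity, so a rewrite proof would force E1 and E2 to agree under every assignment.
At a=0, b=0, c=0: E1 = 1 but E2 = 0; they differ, so no derivation exists.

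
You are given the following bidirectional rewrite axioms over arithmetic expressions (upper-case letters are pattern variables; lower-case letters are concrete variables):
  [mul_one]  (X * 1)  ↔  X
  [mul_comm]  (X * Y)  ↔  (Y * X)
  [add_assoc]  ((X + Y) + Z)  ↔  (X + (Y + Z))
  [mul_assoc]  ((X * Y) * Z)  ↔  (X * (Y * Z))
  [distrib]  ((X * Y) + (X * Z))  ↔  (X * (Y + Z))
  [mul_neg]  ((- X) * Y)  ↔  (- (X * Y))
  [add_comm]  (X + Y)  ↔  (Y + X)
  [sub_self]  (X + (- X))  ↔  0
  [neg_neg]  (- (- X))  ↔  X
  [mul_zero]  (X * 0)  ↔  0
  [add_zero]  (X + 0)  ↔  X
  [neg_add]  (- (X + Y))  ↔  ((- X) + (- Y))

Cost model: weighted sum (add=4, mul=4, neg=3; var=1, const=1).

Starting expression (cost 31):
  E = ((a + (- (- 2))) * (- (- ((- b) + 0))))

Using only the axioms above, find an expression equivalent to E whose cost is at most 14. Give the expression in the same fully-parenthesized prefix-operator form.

((a + 2) * (- b))   [cost 14]

(1) (- (- 2))  =[neg_neg →]=  2    ⊢ ((a + 2) * (- (- ((- b) + 0))))
(2) ((- b) + 0)  =[add_zero →]=  (- b)    ⊢ ((a + 2) * (- (- (- b))))
(3) (- (- b))  =[neg_neg →]=  b    ⊢ cost 14, within 14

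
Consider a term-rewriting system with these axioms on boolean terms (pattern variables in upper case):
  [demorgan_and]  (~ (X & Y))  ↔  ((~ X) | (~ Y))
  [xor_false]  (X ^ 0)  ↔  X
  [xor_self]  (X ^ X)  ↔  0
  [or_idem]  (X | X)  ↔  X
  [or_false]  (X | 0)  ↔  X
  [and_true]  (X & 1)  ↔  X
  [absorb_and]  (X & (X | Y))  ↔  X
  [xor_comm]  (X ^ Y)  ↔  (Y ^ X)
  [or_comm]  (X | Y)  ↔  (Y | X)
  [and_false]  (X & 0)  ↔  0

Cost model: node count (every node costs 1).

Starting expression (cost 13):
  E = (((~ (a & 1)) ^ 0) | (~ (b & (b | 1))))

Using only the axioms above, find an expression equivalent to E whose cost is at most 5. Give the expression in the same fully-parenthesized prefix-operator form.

((~ a) | (~ b))   [cost 5]

step 1: absorb_and (→) rewrites (b & (b | 1)) into b, now (((~ (a & 1)) ^ 0) | (~ b))
step 2: and_true (→) rewrites (a & 1) into a, now (((~ a) ^ 0) | (~ b))
step 3: xor_false (→) rewrites ((~ a) ^ 0) into (~ a), reaching cost 5 (bound 5)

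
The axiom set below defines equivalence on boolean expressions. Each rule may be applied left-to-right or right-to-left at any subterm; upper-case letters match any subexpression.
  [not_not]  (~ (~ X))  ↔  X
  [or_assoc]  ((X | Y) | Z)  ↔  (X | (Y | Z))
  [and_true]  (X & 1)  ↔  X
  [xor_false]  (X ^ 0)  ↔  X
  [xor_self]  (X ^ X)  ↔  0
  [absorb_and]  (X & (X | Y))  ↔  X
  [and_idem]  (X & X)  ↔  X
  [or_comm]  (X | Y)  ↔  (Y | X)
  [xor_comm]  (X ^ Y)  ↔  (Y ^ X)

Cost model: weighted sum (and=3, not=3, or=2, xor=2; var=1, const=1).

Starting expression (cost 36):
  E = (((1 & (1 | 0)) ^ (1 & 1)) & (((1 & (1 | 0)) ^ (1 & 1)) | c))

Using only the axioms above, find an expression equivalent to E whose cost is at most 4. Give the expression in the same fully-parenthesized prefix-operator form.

(1) (((1 & (1 | 0)) ^ (1 & 1)) & (((1 & (1 | 0)) ^ (1 & 1)) | c))  =[absorb_and →]=  ((1 & (1 | 0)) ^ (1 & 1))
(2) (1 & 1)  =[and_idem →]=  1    ⊢ ((1 & (1 | 0)) ^ 1)
(3) (1 & (1 | 0))  =[absorb_and →]=  1    ⊢ cost 4, within 4

(1 ^ 1)   [cost 4]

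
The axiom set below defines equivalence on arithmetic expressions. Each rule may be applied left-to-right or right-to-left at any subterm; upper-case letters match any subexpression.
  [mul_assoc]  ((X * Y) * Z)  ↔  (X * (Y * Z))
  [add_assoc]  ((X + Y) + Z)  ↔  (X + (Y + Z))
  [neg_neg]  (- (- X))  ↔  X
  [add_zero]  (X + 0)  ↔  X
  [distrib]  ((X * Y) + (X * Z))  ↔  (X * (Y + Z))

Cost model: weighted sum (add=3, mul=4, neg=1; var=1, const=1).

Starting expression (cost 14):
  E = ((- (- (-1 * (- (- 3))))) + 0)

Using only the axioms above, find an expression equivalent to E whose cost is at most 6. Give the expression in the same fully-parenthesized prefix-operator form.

(1) (- (- (-1 * (- (- 3)))))  =[neg_neg →]=  (-1 * (- (- 3)))    ⊢ ((-1 * (- (- 3))) + 0)
(2) ((-1 * (- (- 3))) + 0)  =[add_zero →]=  (-1 * (- (- 3)))
(3) (- (- 3))  =[neg_neg →]=  3    ⊢ cost 6, within 6

(-1 * 3)   [cost 6]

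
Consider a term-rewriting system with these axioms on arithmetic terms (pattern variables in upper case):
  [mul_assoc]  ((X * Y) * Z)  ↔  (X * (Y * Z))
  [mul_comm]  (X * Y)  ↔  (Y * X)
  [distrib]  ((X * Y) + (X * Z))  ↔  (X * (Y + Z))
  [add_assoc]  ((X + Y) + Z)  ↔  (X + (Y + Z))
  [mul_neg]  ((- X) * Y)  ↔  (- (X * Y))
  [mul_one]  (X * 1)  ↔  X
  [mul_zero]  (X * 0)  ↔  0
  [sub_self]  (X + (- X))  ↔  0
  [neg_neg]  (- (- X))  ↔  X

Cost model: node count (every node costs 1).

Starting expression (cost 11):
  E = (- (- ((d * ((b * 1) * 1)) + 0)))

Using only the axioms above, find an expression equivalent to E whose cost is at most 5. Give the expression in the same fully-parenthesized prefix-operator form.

1. [mul_one →] ((b * 1) * 1)  →  (b * 1);  E = (- (- ((d * (b * 1)) + 0)))
2. [mul_one →] (b * 1)  →  b;  E = (- (- ((d * b) + 0)))
3. [neg_neg →] (- (- ((d * b) + 0)))  →  ((d * b) + 0);  cost 5 ≤ 5, done

((d * b) + 0)   [cost 5]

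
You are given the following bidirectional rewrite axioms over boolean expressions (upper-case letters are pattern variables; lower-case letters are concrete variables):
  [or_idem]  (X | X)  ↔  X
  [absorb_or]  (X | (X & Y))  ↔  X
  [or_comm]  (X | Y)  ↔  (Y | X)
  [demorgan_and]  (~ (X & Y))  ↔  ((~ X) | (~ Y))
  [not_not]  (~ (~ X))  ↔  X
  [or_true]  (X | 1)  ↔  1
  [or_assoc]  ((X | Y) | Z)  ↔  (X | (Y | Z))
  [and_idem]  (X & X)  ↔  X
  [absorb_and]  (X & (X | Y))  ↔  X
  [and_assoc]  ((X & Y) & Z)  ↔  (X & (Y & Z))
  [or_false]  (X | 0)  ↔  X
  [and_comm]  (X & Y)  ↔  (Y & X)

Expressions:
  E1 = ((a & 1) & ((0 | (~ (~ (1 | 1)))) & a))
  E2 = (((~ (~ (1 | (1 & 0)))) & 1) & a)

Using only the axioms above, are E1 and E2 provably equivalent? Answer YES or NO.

step 1: not_not (→) rewrites (~ (~ (1 | 1))) into (1 | 1), now ((a & 1) & ((0 | (1 | 1)) & a))
step 2: or_comm (→) rewrites (0 | (1 | 1)) into ((1 | 1) | 0), now ((a & 1) & (((1 | 1) | 0) & a))
step 3: or_false (→) rewrites ((1 | 1) | 0) into (1 | 1), now ((a & 1) & ((1 | 1) & a))
step 4: and_comm (→) rewrites (a & 1) into (1 & a), now ((1 & a) & ((1 | 1) & a))
step 5: or_idem (→) rewrites (1 | 1) into 1, now ((1 & a) & (1 & a))
step 6: and_idem (→) rewrites ((1 & a) & (1 & a)) into (1 & a)
step 7: and_idem (←) rewrites 1 into (1 & 1), now ((1 & 1) & a)
step 8: not_not (←) rewrites 1 into (~ (~ 1)), now (((~ (~ 1)) & 1) & a)
step 9: absorb_or (←) rewrites 1 into (1 | (1 & 0)), which is E2

YES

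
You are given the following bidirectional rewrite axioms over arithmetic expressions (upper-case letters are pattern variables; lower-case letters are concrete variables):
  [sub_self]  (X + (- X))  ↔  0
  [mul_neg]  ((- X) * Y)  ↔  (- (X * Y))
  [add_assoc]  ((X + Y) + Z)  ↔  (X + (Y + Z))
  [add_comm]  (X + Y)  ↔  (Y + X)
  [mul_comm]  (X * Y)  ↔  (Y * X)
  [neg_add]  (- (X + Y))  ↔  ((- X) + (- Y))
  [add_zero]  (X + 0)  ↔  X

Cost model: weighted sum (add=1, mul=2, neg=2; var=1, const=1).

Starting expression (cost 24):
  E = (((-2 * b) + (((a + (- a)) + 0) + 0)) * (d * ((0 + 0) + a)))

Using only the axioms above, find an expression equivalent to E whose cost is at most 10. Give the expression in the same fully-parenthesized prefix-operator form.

((-2 * b) * (d * a))   [cost 10]

(1) (a + (- a))  =[sub_self →]=  0    ⊢ (((-2 * b) + ((0 + 0) + 0)) * (d * ((0 + 0) + a)))
(2) (0 + 0)  =[add_zero →]=  0    ⊢ (((-2 * b) + ((0 + 0) + 0)) * (d * (0 + a)))
(3) ((0 + 0) + 0)  =[add_zero →]=  (0 + 0)    ⊢ (((-2 * b) + (0 + 0)) * (d * (0 + a)))
(4) (0 + 0)  =[add_zero →]=  0    ⊢ (((-2 * b) + 0) * (d * (0 + a)))
(5) ((-2 * b) + 0)  =[add_zero →]=  (-2 * b)    ⊢ ((-2 * b) * (d * (0 + a)))
(6) (0 + a)  =[add_comm →]=  (a + 0)    ⊢ ((-2 * b) * (d * (a + 0)))
(7) (a + 0)  =[add_zero →]=  a    ⊢ cost 10, within 10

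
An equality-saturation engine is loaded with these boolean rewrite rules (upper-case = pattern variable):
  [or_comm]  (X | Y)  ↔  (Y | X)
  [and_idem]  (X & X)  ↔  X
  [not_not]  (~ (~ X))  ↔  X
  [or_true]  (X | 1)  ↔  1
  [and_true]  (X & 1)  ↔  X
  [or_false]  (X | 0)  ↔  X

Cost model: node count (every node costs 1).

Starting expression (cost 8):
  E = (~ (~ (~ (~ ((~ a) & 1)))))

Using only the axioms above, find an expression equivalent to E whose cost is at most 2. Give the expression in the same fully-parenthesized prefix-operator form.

step 1: and_true (→) rewrites ((~ a) & 1) into (~ a), now (~ (~ (~ (~ (~ a)))))
step 2: not_not (→) rewrites (~ (~ (~ (~ a)))) into (~ (~ a)), now (~ (~ (~ a)))
step 3: not_not (→) rewrites (~ (~ a)) into a, reaching cost 2 (bound 2)

(~ a)   [cost 2]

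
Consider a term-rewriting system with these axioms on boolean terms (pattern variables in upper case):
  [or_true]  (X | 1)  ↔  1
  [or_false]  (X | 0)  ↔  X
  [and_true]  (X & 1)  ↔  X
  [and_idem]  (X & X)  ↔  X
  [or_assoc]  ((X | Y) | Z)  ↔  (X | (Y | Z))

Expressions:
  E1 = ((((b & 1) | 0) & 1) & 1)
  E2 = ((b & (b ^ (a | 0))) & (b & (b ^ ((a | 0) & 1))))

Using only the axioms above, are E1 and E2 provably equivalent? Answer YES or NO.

NO

All listed rules preserve value, hence provable equivalence implies equal values everywhere; look for a separating assignment.
a=1, b=1 gives E1 ↦ 1, E2 ↦ 0; values differ ⇒ not provably equivalent.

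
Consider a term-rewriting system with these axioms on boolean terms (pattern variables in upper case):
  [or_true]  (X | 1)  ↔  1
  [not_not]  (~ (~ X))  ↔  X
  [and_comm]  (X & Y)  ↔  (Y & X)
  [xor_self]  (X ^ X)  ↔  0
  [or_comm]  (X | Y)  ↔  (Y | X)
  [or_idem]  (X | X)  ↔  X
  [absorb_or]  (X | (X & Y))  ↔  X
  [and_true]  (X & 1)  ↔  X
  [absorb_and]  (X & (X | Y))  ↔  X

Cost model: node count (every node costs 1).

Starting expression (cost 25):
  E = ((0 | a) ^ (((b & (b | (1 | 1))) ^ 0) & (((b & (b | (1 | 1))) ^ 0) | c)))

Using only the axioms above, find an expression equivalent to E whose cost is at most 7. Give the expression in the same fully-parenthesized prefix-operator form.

((0 | a) ^ (b ^ 0))   [cost 7]

(1) (((b & (b | (1 | 1))) ^ 0) & (((b & (b | (1 | 1))) ^ 0) | c))  =[absorb_and →]=  ((b & (b | (1 | 1))) ^ 0)    ⊢ ((0 | a) ^ ((b & (b | (1 | 1))) ^ 0))
(2) (1 | 1)  =[or_idem →]=  1    ⊢ ((0 | a) ^ ((b & (b | 1)) ^ 0))
(3) (b & (b | 1))  =[absorb_and →]=  b    ⊢ cost 7, within 7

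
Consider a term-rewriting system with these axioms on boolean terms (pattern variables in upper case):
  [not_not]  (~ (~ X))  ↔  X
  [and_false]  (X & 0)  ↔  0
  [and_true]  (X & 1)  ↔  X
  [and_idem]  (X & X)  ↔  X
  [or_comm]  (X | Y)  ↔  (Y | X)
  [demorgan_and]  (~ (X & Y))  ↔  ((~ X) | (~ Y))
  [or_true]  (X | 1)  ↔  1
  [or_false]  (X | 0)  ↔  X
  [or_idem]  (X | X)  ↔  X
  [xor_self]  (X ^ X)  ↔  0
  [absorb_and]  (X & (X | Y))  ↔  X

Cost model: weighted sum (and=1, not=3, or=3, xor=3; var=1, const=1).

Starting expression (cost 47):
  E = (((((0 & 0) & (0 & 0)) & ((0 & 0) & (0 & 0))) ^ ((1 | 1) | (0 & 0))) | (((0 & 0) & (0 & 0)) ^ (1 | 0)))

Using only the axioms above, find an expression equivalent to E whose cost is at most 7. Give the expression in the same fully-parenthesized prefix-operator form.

(1) (((0 & 0) & (0 & 0)) & ((0 & 0) & (0 & 0)))  =[and_idem →]=  ((0 & 0) & (0 & 0))    ⊢ ((((0 & 0) & (0 & 0)) ^ ((1 | 1) | (0 & 0))) | (((0 & 0) & (0 & 0)) ^ (1 | 0)))
(2) (1 | 1)  =[or_idem →]=  1    ⊢ ((((0 & 0) & (0 & 0)) ^ (1 | (0 & 0))) | (((0 & 0) & (0 & 0)) ^ (1 | 0)))
(3) (0 & 0)  =[and_idem →]=  0    ⊢ ((((0 & 0) & (0 & 0)) ^ (1 | 0)) | (((0 & 0) & (0 & 0)) ^ (1 | 0)))
(4) ((((0 & 0) & (0 & 0)) ^ (1 | 0)) | (((0 & 0) & (0 & 0)) ^ (1 | 0)))  =[or_idem →]=  (((0 & 0) & (0 & 0)) ^ (1 | 0))
(5) ((0 & 0) & (0 & 0))  =[and_idem →]=  (0 & 0)    ⊢ ((0 & 0) ^ (1 | 0))
(6) (1 | 0)  =[or_false →]=  1    ⊢ cost 7, within 7

((0 & 0) ^ 1)   [cost 7]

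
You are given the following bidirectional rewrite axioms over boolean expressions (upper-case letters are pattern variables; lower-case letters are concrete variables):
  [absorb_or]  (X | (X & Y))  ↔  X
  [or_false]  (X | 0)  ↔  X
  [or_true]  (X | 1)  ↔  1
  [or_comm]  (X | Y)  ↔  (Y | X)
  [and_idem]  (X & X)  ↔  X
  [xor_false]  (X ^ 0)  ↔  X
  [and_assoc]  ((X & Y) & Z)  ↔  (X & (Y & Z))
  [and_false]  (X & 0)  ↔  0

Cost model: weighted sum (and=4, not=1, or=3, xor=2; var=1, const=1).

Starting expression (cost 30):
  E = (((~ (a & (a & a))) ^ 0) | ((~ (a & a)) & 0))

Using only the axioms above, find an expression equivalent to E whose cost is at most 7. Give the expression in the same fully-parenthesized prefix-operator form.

(1) (a & a)  =[and_idem →]=  a    ⊢ (((~ (a & a)) ^ 0) | ((~ (a & a)) & 0))
(2) ((~ (a & a)) ^ 0)  =[xor_false →]=  (~ (a & a))    ⊢ ((~ (a & a)) | ((~ (a & a)) & 0))
(3) ((~ (a & a)) | ((~ (a & a)) & 0))  =[absorb_or →]=  (~ (a & a))    ⊢ cost 7, within 7

(~ (a & a))   [cost 7]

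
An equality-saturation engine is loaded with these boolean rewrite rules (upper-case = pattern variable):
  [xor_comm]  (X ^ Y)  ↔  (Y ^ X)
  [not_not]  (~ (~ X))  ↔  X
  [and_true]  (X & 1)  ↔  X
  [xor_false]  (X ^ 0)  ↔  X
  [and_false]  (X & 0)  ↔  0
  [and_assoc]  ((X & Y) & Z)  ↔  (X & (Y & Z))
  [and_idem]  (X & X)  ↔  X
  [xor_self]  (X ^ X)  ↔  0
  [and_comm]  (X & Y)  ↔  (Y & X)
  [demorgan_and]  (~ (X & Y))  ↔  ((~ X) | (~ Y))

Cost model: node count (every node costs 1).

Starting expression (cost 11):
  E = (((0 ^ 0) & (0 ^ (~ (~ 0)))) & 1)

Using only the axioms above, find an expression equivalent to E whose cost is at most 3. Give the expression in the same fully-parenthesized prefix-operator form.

(0 & 1)   [cost 3]

step 1: not_not (→) rewrites (~ (~ 0)) into 0, now (((0 ^ 0) & (0 ^ 0)) & 1)
step 2: and_idem (→) rewrites ((0 ^ 0) & (0 ^ 0)) into (0 ^ 0), now ((0 ^ 0) & 1)
step 3: xor_false (→) rewrites (0 ^ 0) into 0, reaching cost 3 (bound 3)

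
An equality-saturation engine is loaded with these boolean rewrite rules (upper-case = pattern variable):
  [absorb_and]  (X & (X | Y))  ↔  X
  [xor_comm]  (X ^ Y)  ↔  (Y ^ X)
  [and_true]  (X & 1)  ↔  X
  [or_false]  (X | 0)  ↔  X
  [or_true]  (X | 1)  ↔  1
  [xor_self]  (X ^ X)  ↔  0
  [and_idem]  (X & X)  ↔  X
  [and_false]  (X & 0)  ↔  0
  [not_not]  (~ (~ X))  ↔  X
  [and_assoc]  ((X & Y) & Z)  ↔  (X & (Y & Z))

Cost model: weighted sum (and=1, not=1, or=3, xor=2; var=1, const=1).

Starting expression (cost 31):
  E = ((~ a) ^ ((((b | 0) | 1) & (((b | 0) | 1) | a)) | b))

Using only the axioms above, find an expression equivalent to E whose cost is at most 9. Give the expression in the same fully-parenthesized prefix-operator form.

((1 | b) ^ (~ a))   [cost 9]

1. [absorb_and →] (((b | 0) | 1) & (((b | 0) | 1) | a))  →  ((b | 0) | 1);  E = ((~ a) ^ (((b | 0) | 1) | b))
2. [xor_comm →] ((~ a) ^ (((b | 0) | 1) | b))  →  ((((b | 0) | 1) | b) ^ (~ a))
3. [or_false →] (b | 0)  →  b;  E = (((b | 1) | b) ^ (~ a))
4. [or_true →] (b | 1)  →  1;  cost 9 ≤ 9, done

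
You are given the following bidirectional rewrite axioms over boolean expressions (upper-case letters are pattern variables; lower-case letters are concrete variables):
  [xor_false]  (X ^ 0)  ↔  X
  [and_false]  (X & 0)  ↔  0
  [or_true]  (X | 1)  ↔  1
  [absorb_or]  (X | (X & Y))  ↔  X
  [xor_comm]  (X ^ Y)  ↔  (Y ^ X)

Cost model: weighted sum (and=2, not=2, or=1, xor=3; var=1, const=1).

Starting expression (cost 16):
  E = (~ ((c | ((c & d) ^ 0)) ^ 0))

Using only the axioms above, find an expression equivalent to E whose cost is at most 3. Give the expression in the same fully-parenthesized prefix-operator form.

(~ c)   [cost 3]

(1) ((c & d) ^ 0)  =[xor_false →]=  (c & d)    ⊢ (~ ((c | (c & d)) ^ 0))
(2) ((c | (c & d)) ^ 0)  =[xor_false →]=  (c | (c & d))    ⊢ (~ (c | (c & d)))
(3) (c | (c & d))  =[absorb_or →]=  c    ⊢ cost 3, within 3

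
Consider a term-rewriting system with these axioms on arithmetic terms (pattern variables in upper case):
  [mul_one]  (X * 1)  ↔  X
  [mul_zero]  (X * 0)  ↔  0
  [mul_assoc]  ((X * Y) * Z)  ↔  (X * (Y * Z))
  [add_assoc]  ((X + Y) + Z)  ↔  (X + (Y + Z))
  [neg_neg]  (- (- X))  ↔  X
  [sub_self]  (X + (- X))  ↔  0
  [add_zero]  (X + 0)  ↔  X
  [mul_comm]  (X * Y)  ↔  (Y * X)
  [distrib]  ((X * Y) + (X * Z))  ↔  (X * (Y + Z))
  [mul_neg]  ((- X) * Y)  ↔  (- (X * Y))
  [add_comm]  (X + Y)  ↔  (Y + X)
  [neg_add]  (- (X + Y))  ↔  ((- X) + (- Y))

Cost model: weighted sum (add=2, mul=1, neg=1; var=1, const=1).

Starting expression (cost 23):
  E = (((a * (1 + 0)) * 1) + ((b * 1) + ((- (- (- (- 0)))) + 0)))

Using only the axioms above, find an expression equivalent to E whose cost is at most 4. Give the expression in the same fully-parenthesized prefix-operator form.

(a + b)   [cost 4]

step 1: neg_neg (→) rewrites (- (- (- (- 0)))) into (- (- 0)), now (((a * (1 + 0)) * 1) + ((b * 1) + ((- (- 0)) + 0)))
step 2: mul_one (→) rewrites ((a * (1 + 0)) * 1) into (a * (1 + 0)), now ((a * (1 + 0)) + ((b * 1) + ((- (- 0)) + 0)))
step 3: add_zero (→) rewrites (1 + 0) into 1, now ((a * 1) + ((b * 1) + ((- (- 0)) + 0)))
step 4: mul_one (→) rewrites (a * 1) into a, now (a + ((b * 1) + ((- (- 0)) + 0)))
step 5: mul_one (→) rewrites (b * 1) into b, now (a + (b + ((- (- 0)) + 0)))
step 6: add_zero (→) rewrites ((- (- 0)) + 0) into (- (- 0)), now (a + (b + (- (- 0))))
step 7: neg_neg (→) rewrites (- (- 0)) into 0, now (a + (b + 0))
step 8: add_zero (→) rewrites (b + 0) into b, reaching cost 4 (bound 4)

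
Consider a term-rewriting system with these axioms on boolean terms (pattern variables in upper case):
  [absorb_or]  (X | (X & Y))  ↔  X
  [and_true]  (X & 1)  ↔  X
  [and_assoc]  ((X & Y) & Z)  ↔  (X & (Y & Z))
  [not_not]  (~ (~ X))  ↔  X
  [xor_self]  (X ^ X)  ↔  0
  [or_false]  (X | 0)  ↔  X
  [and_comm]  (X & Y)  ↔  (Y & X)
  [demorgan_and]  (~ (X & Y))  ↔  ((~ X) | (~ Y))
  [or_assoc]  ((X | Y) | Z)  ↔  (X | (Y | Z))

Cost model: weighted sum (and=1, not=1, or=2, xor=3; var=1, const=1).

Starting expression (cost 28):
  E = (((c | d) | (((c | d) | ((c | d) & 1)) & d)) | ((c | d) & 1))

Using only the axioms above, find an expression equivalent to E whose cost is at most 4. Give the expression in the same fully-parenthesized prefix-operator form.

(c | d)   [cost 4]

step 1: absorb_or (→) rewrites ((c | d) | ((c | d) & 1)) into (c | d), now (((c | d) | ((c | d) & d)) | ((c | d) & 1))
step 2: absorb_or (→) rewrites ((c | d) | ((c | d) & d)) into (c | d), now ((c | d) | ((c | d) & 1))
step 3: absorb_or (→) rewrites ((c | d) | ((c | d) & 1)) into (c | d), reaching cost 4 (bound 4)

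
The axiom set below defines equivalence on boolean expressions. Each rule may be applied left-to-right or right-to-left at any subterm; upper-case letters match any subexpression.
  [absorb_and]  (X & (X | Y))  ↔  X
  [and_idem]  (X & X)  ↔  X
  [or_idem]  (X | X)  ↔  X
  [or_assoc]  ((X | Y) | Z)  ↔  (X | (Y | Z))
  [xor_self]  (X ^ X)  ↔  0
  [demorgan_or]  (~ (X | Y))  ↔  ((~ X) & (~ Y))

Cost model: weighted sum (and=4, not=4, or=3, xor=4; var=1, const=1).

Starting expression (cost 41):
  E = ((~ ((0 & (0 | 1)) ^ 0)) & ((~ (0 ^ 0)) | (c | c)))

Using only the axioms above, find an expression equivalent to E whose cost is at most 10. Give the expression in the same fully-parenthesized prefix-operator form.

(~ (0 ^ 0))   [cost 10]

1. [or_idem →] (c | c)  →  c;  E = ((~ ((0 & (0 | 1)) ^ 0)) & ((~ (0 ^ 0)) | c))
2. [absorb_and →] (0 & (0 | 1))  →  0;  E = ((~ (0 ^ 0)) & ((~ (0 ^ 0)) | c))
3. [absorb_and →] ((~ (0 ^ 0)) & ((~ (0 ^ 0)) | c))  →  (~ (0 ^ 0));  cost 10 ≤ 10, done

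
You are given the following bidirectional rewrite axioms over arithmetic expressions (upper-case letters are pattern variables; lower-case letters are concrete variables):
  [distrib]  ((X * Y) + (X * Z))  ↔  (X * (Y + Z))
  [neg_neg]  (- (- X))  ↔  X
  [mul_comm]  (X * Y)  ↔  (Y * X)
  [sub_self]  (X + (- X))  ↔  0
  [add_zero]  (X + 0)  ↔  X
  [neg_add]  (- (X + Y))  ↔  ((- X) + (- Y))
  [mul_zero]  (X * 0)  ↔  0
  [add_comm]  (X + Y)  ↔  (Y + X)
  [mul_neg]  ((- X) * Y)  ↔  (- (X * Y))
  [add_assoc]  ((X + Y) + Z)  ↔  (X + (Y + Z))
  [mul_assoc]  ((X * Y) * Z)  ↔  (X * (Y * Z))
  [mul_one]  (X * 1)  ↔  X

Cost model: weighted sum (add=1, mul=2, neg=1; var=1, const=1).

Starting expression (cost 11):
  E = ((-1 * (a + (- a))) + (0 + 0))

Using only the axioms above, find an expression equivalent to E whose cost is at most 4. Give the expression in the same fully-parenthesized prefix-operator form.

(-1 * 0)   [cost 4]

1. [sub_self →] (a + (- a))  →  0;  E = ((-1 * 0) + (0 + 0))
2. [add_zero →] (0 + 0)  →  0;  E = ((-1 * 0) + 0)
3. [add_zero →] ((-1 * 0) + 0)  →  (-1 * 0);  cost 4 ≤ 4, done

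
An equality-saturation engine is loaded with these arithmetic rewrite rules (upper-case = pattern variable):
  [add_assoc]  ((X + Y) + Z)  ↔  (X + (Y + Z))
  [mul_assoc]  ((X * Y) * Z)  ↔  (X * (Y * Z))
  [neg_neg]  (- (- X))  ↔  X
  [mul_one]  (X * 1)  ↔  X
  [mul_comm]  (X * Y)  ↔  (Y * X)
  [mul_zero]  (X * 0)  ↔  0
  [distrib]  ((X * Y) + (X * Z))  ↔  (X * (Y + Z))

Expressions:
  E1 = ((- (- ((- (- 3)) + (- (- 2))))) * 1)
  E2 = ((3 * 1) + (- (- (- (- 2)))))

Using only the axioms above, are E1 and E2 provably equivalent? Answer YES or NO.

step 1: neg_neg (→) rewrites (- (- ((- (- 3)) + (- (- 2))))) into ((- (- 3)) + (- (- 2))), now (((- (- 3)) + (- (- 2))) * 1)
step 2: neg_neg (→) rewrites (- (- 2)) into 2, now (((- (- 3)) + 2) * 1)
step 3: mul_one (→) rewrites (((- (- 3)) + 2) * 1) into ((- (- 3)) + 2)
step 4: neg_neg (→) rewrites (- (- 3)) into 3, now (3 + 2)
step 5: neg_neg (←) rewrites 2 into (- (- 2)), now (3 + (- (- 2)))
step 6: mul_one (←) rewrites 3 into (3 * 1), now ((3 * 1) + (- (- 2)))
step 7: neg_neg (←) rewrites 2 into (- (- 2)), which is E2

YES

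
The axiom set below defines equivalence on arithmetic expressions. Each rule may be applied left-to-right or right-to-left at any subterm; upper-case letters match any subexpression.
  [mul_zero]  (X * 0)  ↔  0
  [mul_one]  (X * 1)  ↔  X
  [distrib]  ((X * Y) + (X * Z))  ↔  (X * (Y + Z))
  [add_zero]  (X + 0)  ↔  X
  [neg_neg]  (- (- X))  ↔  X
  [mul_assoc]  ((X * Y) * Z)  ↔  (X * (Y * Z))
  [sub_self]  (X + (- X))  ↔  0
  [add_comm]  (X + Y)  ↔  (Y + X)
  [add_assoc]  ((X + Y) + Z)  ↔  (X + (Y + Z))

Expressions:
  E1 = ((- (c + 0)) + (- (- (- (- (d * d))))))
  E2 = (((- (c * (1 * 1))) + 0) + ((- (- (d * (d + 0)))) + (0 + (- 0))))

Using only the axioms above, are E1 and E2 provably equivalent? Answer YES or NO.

YES

1. [neg_neg →] (- (- (d * d)))  →  (d * d);  E1 = ((- (c + 0)) + (- (- (d * d))))
2. [add_zero →] (c + 0)  →  c;  E1 = ((- c) + (- (- (d * d))))
3. [neg_neg →] (- (- (d * d)))  →  (d * d);  E1 = ((- c) + (d * d))
4. [mul_one ←] c  →  (c * 1);  E1 = ((- (c * 1)) + (d * d))
5. [add_zero ←] (- (c * 1))  →  ((- (c * 1)) + 0);  E1 = (((- (c * 1)) + 0) + (d * d))
6. [add_zero ←] (d * d)  →  ((d * d) + 0);  E1 = (((- (c * 1)) + 0) + ((d * d) + 0))
7. [mul_one ←] 1  →  (1 * 1);  E1 = (((- (c * (1 * 1))) + 0) + ((d * d) + 0))
8. [sub_self ←] 0  →  (0 + (- 0));  E1 = (((- (c * (1 * 1))) + 0) + ((d * d) + (0 + (- 0))))
9. [add_zero ←] d  →  (d + 0);  E1 = (((- (c * (1 * 1))) + 0) + ((d * (d + 0)) + (0 + (- 0))))
10. [neg_neg ←] (d * (d + 0))  →  (- (- (d * (d + 0))));  this is E2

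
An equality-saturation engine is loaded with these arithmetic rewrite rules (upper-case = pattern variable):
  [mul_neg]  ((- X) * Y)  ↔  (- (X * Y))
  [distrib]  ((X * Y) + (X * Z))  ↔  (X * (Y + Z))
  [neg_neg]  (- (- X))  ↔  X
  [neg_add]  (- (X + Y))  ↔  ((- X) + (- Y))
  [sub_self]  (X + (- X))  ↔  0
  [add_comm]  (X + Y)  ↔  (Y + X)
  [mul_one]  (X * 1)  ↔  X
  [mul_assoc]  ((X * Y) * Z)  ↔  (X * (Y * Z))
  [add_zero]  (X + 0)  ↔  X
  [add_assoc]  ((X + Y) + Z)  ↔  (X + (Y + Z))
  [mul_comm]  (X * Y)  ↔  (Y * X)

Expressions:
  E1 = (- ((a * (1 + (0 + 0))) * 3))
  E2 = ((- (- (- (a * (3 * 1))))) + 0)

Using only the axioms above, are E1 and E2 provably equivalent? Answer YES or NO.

(1) (0 + 0)  =[add_zero →]=  0    ⊢ (- ((a * (1 + 0)) * 3))
(2) (1 + 0)  =[add_zero →]=  1    ⊢ (- ((a * 1) * 3))
(3) (a * 1)  =[mul_one →]=  a    ⊢ (- (a * 3))
(4) (a * 3)  =[neg_neg ←]=  (- (- (a * 3)))    ⊢ (- (- (- (a * 3))))
(5) (- (- (- (a * 3))))  =[add_zero ←]=  ((- (- (- (a * 3)))) + 0)
(6) 3  =[mul_one ←]=  (3 * 1)    ⊢ E2

YES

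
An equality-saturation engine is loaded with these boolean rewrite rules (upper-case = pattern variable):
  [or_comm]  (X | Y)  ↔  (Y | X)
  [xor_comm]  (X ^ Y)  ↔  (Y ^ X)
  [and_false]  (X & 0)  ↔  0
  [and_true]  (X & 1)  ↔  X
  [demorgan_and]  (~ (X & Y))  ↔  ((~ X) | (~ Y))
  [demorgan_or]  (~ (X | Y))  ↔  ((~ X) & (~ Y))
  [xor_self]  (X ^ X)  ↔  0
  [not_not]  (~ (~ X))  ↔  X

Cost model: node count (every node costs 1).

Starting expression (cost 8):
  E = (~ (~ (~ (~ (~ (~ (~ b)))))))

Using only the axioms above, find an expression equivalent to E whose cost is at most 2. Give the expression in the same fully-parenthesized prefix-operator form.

step 1: not_not (→) rewrites (~ (~ (~ (~ (~ b))))) into (~ (~ (~ b))), now (~ (~ (~ (~ (~ b)))))
step 2: not_not (→) rewrites (~ (~ (~ b))) into (~ b), now (~ (~ (~ b)))
step 3: not_not (→) rewrites (~ (~ b)) into b, reaching cost 2 (bound 2)

(~ b)   [cost 2]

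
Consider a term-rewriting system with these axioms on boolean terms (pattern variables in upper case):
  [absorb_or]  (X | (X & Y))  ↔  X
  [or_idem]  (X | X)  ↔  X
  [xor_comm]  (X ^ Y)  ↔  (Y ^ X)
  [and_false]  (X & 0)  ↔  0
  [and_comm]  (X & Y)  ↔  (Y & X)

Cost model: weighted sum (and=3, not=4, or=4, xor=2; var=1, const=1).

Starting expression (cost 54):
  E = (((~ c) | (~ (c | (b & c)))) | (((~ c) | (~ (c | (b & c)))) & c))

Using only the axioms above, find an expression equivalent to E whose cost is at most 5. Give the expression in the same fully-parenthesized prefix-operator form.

(1) (((~ c) | (~ (c | (b & c)))) | (((~ c) | (~ (c | (b & c)))) & c))  =[absorb_or →]=  ((~ c) | (~ (c | (b & c))))
(2) (b & c)  =[and_comm →]=  (c & b)    ⊢ ((~ c) | (~ (c | (c & b))))
(3) (c | (c & b))  =[absorb_or →]=  c    ⊢ ((~ c) | (~ c))
(4) ((~ c) | (~ c))  =[or_idem →]=  (~ c)    ⊢ cost 5, within 5

(~ c)   [cost 5]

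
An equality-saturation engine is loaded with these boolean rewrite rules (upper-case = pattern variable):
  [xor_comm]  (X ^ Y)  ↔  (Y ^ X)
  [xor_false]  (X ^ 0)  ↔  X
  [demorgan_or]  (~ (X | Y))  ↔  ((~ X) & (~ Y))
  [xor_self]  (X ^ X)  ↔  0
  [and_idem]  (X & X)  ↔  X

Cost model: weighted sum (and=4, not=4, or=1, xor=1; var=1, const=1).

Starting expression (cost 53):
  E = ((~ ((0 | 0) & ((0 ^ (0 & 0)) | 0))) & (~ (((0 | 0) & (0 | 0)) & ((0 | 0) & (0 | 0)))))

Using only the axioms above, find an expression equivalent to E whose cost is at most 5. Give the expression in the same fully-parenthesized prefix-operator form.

(~ 0)   [cost 5]

(1) (0 & 0)  =[and_idem →]=  0    ⊢ ((~ ((0 | 0) & ((0 ^ 0) | 0))) & (~ (((0 | 0) & (0 | 0)) & ((0 | 0) & (0 | 0)))))
(2) (((0 | 0) & (0 | 0)) & ((0 | 0) & (0 | 0)))  =[and_idem →]=  ((0 | 0) & (0 | 0))    ⊢ ((~ ((0 | 0) & ((0 ^ 0) | 0))) & (~ ((0 | 0) & (0 | 0))))
(3) (0 ^ 0)  =[xor_false →]=  0    ⊢ ((~ ((0 | 0) & (0 | 0))) & (~ ((0 | 0) & (0 | 0))))
(4) ((~ ((0 | 0) & (0 | 0))) & (~ ((0 | 0) & (0 | 0))))  =[and_idem →]=  (~ ((0 | 0) & (0 | 0)))
(5) ((0 | 0) & (0 | 0))  =[and_idem →]=  (0 | 0)    ⊢ (~ (0 | 0))
(6) (~ (0 | 0))  =[demorgan_or →]=  ((~ 0) & (~ 0))
(7) ((~ 0) & (~ 0))  =[and_idem →]=  (~ 0)    ⊢ cost 5, within 5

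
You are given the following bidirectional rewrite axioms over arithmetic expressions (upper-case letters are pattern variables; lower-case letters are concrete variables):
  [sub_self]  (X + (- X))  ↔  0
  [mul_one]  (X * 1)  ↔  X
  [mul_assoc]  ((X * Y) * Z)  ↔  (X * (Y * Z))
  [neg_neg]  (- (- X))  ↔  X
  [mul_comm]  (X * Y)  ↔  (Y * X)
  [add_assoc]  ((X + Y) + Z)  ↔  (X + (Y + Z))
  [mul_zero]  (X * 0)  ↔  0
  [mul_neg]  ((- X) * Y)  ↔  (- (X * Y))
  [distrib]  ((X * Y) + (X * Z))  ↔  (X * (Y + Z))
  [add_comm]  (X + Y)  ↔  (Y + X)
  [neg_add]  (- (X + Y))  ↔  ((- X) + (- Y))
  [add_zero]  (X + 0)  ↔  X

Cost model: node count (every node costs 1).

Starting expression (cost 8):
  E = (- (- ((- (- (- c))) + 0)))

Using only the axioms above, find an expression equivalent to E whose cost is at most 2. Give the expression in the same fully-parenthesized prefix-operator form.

(- c)   [cost 2]

(1) (- (- (- c)))  =[neg_neg →]=  (- c)    ⊢ (- (- ((- c) + 0)))
(2) ((- c) + 0)  =[add_zero →]=  (- c)    ⊢ (- (- (- c)))
(3) (- (- (- c)))  =[neg_neg →]=  (- c)    ⊢ cost 2, within 2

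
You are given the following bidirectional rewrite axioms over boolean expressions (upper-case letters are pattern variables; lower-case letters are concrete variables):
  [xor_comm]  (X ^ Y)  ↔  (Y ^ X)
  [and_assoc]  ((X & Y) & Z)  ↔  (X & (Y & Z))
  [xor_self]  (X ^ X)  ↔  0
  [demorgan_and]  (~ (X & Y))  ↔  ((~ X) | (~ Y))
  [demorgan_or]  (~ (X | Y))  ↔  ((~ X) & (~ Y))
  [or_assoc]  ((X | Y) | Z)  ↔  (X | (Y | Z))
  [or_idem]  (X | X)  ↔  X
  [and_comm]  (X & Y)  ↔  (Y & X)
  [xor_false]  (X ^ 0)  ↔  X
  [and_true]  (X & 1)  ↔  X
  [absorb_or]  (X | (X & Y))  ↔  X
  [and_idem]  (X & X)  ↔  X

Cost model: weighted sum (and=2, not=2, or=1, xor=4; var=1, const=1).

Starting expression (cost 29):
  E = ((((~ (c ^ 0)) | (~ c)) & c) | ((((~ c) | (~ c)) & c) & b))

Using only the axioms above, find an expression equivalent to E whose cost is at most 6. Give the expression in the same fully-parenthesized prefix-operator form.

(1) (c ^ 0)  =[xor_false →]=  c    ⊢ ((((~ c) | (~ c)) & c) | ((((~ c) | (~ c)) & c) & b))
(2) ((((~ c) | (~ c)) & c) | ((((~ c) | (~ c)) & c) & b))  =[absorb_or →]=  (((~ c) | (~ c)) & c)
(3) ((~ c) | (~ c))  =[or_idem →]=  (~ c)    ⊢ cost 6, within 6

((~ c) & c)   [cost 6]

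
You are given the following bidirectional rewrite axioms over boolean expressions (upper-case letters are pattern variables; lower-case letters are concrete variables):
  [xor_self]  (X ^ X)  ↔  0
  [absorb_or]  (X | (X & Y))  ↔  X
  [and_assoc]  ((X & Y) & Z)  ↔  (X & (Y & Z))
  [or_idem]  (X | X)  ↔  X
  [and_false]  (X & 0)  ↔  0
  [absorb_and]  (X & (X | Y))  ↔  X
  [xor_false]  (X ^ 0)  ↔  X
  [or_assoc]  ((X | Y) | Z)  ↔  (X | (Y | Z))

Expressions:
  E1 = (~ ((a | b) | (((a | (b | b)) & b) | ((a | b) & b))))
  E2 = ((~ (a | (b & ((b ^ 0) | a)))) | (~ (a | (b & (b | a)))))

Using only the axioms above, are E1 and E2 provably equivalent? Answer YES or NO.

YES

step 1: or_idem (→) rewrites (b | b) into b, now (~ ((a | b) | (((a | b) & b) | ((a | b) & b))))
step 2: or_idem (→) rewrites (((a | b) & b) | ((a | b) & b)) into ((a | b) & b), now (~ ((a | b) | ((a | b) & b)))
step 3: absorb_or (→) rewrites ((a | b) | ((a | b) & b)) into (a | b), now (~ (a | b))
step 4: absorb_and (←) rewrites b into (b & (b | a)), now (~ (a | (b & (b | a))))
step 5: or_idem (←) rewrites (~ (a | (b & (b | a)))) into ((~ (a | (b & (b | a)))) | (~ (a | (b & (b | a)))))
step 6: xor_false (←) rewrites b into (b ^ 0), which is E2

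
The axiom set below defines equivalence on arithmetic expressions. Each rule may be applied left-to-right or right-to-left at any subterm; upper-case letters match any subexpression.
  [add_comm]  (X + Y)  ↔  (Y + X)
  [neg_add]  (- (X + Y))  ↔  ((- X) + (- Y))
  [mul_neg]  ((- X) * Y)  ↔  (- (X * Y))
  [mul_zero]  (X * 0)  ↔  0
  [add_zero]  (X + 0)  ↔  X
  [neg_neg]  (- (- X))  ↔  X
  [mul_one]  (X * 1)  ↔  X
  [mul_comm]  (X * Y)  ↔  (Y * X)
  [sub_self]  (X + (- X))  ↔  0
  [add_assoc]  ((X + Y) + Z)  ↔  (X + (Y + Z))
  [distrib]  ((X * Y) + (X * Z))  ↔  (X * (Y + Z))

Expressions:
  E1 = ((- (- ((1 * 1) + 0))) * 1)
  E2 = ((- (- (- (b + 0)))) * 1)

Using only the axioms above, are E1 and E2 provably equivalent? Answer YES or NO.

NO

All listed rules preserve value, hence provable equivalence implies equal values everywhere; look for a separating assignment.
b=0 gives E1 ↦ 1, E2 ↦ 0; values differ ⇒ not provably equivalent.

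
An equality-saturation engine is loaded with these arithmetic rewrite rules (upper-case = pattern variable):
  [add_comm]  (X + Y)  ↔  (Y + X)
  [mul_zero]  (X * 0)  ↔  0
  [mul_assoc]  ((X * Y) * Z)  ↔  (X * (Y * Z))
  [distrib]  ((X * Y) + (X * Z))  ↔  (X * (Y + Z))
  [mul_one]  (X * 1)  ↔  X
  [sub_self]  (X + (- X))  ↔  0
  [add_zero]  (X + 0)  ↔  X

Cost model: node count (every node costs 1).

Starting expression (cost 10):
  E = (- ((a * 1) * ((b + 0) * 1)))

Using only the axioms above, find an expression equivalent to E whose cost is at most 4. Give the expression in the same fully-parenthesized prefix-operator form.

(- (a * b))   [cost 4]

step 1: mul_one (→) rewrites ((b + 0) * 1) into (b + 0), now (- ((a * 1) * (b + 0)))
step 2: add_zero (→) rewrites (b + 0) into b, now (- ((a * 1) * b))
step 3: mul_one (→) rewrites (a * 1) into a, reaching cost 4 (bound 4)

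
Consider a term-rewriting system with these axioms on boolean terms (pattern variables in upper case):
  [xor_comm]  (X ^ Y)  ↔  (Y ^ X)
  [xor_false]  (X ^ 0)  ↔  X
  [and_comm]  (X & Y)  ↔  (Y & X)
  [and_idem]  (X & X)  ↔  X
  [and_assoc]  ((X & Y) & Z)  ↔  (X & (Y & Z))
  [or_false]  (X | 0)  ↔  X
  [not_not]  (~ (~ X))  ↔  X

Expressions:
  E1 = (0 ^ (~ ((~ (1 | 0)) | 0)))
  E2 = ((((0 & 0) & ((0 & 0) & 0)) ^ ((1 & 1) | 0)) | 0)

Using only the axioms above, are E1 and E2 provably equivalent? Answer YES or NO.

1. [or_false →] (1 | 0)  →  1;  E1 = (0 ^ (~ ((~ 1) | 0)))
2. [or_false →] ((~ 1) | 0)  →  (~ 1);  E1 = (0 ^ (~ (~ 1)))
3. [not_not →] (~ (~ 1))  →  1;  E1 = (0 ^ 1)
4. [or_false ←] (0 ^ 1)  →  ((0 ^ 1) | 0)
5. [and_idem ←] 1  →  (1 & 1);  E1 = ((0 ^ (1 & 1)) | 0)
6. [and_idem ←] 0  →  (0 & 0);  E1 = (((0 & 0) ^ (1 & 1)) | 0)
7. [and_idem ←] (0 & 0)  →  ((0 & 0) & (0 & 0));  E1 = ((((0 & 0) & (0 & 0)) ^ (1 & 1)) | 0)
8. [or_false ←] (1 & 1)  →  ((1 & 1) | 0);  E1 = ((((0 & 0) & (0 & 0)) ^ ((1 & 1) | 0)) | 0)
9. [and_idem ←] 0  →  (0 & 0);  this is E2

YES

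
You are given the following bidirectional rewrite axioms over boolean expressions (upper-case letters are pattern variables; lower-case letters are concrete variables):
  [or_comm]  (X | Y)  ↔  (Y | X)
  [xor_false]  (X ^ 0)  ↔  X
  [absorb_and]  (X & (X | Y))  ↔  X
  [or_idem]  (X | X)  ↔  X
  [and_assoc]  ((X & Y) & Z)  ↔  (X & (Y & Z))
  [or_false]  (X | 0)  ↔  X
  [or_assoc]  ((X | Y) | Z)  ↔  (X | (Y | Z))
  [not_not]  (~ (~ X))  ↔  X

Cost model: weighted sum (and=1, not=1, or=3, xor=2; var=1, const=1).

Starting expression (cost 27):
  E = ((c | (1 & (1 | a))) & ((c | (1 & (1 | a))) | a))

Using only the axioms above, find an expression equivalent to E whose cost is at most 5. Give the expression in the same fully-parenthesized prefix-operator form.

1. [absorb_and →] (1 & (1 | a))  →  1;  E = ((c | (1 & (1 | a))) & ((c | 1) | a))
2. [absorb_and →] (1 & (1 | a))  →  1;  E = ((c | 1) & ((c | 1) | a))
3. [absorb_and →] ((c | 1) & ((c | 1) | a))  →  (c | 1);  cost 5 ≤ 5, done

(c | 1)   [cost 5]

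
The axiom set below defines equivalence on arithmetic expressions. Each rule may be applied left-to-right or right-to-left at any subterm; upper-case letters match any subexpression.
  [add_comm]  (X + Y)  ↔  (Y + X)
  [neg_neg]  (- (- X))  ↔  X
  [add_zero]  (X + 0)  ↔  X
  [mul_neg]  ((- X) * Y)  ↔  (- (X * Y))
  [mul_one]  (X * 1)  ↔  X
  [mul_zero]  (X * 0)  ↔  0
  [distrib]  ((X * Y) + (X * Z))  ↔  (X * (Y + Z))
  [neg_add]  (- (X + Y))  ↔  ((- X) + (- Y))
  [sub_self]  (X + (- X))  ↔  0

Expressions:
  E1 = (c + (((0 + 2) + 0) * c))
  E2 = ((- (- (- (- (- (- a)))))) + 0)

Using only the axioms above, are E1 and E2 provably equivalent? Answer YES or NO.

The axioms are sound identities: if E1 ↔* E2 then E1 and E2 evaluate identically under any assignment.
Under a=0, c=1: E1 evaluates to 3, E2 to 0. Distinct ⇒ no rewrite sequence connects them.

NO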